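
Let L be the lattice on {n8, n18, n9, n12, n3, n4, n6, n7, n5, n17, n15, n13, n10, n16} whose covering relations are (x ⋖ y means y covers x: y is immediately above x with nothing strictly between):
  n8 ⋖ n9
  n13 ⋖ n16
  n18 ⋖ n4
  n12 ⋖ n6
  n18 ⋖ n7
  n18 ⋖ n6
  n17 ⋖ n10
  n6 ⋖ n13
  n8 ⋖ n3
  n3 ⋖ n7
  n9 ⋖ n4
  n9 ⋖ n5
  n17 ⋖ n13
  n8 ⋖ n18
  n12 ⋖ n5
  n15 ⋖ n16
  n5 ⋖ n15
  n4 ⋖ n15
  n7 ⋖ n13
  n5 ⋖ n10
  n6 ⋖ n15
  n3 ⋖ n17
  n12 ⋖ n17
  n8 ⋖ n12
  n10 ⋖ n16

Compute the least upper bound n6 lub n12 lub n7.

Common upper bounds of {n6, n12, n7}: n13, n16.
The least among these is n13.

n13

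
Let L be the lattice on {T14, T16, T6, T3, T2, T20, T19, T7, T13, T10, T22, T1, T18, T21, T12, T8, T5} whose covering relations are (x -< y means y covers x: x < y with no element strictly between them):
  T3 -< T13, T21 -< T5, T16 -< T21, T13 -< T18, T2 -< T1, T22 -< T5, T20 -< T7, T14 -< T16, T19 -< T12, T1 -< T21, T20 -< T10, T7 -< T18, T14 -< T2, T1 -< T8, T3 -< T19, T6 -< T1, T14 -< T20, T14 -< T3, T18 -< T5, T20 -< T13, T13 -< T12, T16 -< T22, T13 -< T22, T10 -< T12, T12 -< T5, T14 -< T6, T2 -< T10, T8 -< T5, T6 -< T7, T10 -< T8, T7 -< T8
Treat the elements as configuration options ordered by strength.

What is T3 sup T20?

Common upper bounds of {T3, T20}: T12, T13, T18, T22, T5.
The least among these is T13.

T13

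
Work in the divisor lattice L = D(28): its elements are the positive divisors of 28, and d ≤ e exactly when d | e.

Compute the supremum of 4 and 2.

Common upper bounds of {4, 2}: 28, 4.
The least among these is 4.

4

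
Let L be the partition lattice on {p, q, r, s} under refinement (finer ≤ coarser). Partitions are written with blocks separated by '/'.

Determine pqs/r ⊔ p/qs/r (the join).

The join of pqs/r and p/qs/r merges any blocks that overlap across the partitions, giving pqs/r.

pqs/r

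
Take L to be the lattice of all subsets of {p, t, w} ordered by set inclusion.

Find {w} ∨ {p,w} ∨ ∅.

{p,w}

Common upper bounds of {{w}, {p,w}, ∅}: {p,t,w}, {p,w}.
The least among these is {p,w}.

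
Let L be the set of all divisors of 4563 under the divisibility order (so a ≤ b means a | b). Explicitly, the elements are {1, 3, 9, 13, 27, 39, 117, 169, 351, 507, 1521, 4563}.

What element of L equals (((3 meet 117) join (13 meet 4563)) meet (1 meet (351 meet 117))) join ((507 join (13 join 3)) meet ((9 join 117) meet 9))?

3 ∧ 117 = 3
13 ∧ 4563 = 13
3 ∨ 13 = 39
351 ∧ 117 = 117
1 ∧ 117 = 1
39 ∧ 1 = 1
13 ∨ 3 = 39
507 ∨ 39 = 507
9 ∨ 117 = 117
117 ∧ 9 = 9
507 ∧ 9 = 3
1 ∨ 3 = 3

3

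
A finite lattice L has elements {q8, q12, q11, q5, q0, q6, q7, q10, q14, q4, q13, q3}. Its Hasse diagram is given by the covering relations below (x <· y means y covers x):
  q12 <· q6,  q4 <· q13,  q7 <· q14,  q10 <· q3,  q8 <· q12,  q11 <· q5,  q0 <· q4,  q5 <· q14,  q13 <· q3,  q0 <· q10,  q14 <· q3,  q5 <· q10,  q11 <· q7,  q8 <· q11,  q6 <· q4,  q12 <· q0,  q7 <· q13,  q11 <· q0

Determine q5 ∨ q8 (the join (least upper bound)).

Common upper bounds of {q5, q8}: q10, q14, q3, q5.
The least among these is q5.

q5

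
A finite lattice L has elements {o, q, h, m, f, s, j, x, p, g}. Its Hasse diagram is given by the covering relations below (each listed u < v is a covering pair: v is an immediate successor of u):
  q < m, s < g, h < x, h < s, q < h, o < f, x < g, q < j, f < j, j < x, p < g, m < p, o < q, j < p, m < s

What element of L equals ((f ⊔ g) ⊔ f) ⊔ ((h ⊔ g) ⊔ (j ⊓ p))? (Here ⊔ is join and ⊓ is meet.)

f ∨ g = g
g ∨ f = g
h ∨ g = g
j ∧ p = j
g ∨ j = g
g ∨ g = g

g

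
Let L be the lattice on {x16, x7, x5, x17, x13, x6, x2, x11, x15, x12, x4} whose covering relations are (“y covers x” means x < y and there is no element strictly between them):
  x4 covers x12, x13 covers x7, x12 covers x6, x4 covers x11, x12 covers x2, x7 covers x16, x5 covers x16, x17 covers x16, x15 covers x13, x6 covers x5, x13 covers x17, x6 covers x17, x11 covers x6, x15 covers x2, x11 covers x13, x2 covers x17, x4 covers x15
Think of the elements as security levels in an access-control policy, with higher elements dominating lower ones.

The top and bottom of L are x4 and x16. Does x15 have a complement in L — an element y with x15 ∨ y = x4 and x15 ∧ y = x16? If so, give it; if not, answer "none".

Need y with x15 ∨ y = x4 and x15 ∧ y = x16.
Checking each element gives: x5.

x5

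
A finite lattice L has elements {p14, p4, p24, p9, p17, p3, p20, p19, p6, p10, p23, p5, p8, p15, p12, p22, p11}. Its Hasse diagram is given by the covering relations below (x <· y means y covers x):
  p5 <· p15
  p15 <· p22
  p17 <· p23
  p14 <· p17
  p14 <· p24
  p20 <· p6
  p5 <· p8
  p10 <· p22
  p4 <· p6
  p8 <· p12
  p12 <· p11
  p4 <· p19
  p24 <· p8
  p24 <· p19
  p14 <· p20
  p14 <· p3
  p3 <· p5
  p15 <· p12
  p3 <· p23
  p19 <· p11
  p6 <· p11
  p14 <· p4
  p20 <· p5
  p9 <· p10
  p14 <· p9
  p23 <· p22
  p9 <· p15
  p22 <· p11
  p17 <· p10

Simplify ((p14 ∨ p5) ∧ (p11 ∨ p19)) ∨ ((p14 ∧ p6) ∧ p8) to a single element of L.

p14 ∨ p5 = p5
p11 ∨ p19 = p11
p5 ∧ p11 = p5
p14 ∧ p6 = p14
p14 ∧ p8 = p14
p5 ∨ p14 = p5

p5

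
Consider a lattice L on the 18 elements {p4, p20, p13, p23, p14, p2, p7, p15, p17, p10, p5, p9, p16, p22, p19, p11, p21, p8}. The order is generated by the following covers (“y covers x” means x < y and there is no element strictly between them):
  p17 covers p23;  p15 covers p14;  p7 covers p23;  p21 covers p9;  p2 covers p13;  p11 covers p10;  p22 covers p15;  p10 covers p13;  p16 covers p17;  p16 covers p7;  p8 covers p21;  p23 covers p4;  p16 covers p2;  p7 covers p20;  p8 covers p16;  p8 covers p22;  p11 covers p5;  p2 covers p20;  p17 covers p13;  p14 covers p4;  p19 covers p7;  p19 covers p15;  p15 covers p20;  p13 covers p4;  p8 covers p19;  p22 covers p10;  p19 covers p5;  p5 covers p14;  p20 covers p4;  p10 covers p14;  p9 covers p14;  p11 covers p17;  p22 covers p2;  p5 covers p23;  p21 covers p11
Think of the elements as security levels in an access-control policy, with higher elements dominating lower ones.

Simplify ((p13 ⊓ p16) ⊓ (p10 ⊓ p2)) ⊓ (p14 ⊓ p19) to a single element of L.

p13 ∧ p16 = p13
p10 ∧ p2 = p13
p13 ∧ p13 = p13
p14 ∧ p19 = p14
p13 ∧ p14 = p4

p4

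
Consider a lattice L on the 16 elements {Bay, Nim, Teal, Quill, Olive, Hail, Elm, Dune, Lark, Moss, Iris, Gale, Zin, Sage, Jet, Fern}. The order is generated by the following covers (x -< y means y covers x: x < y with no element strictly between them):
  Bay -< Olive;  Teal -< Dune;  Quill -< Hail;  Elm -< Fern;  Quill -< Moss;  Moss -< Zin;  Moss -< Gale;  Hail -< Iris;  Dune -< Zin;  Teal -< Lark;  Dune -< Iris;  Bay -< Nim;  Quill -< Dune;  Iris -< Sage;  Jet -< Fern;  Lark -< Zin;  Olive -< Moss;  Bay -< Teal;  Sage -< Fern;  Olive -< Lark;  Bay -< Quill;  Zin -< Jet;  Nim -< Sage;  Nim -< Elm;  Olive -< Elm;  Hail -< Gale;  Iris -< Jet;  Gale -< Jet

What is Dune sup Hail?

Iris

Common upper bounds of {Dune, Hail}: Fern, Iris, Jet, Sage.
The least among these is Iris.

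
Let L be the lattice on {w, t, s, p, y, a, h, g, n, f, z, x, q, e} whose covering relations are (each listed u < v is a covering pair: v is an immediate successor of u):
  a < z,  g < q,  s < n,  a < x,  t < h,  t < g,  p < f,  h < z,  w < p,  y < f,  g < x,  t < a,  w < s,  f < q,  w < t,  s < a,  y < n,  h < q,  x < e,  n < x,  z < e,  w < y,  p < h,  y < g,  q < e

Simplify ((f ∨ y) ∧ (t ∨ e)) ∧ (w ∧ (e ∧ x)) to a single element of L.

w

f ∨ y = f
t ∨ e = e
f ∧ e = f
e ∧ x = x
w ∧ x = w
f ∧ w = w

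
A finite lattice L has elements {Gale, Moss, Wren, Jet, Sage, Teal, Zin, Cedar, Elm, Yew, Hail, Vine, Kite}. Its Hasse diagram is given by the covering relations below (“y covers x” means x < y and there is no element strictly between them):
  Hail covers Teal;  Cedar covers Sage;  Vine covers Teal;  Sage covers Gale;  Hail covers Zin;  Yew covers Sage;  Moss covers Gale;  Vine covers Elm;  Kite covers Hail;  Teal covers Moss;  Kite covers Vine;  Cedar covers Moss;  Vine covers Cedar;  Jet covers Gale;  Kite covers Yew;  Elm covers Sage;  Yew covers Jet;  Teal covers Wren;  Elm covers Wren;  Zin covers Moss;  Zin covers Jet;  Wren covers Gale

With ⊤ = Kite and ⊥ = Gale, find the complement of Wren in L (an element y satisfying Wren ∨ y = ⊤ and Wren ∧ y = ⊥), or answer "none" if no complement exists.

Yew

Need y with Wren ∨ y = Kite and Wren ∧ y = Gale.
Checking each element gives: Yew.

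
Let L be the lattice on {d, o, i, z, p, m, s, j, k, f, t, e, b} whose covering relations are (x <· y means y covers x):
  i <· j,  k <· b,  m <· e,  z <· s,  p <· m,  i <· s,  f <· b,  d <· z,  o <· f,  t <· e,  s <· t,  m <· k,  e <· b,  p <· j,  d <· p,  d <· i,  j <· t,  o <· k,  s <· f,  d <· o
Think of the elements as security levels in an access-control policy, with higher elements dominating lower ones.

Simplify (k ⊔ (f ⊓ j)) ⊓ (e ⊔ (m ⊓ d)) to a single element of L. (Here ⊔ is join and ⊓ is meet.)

e

f ∧ j = i
k ∨ i = b
m ∧ d = d
e ∨ d = e
b ∧ e = e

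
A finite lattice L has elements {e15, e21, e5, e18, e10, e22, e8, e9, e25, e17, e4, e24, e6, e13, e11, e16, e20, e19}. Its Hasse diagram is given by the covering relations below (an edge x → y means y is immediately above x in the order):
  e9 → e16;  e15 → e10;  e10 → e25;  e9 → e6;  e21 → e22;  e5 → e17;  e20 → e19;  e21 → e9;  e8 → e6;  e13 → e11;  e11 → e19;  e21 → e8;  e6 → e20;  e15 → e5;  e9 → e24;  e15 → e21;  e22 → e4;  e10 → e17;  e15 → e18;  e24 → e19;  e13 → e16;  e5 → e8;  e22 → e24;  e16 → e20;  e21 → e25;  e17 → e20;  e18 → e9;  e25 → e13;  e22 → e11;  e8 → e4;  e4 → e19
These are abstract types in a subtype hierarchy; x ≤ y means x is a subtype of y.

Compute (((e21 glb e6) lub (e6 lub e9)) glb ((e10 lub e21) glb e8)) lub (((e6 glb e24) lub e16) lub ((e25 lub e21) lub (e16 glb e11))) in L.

e16

e21 ∧ e6 = e21
e6 ∨ e9 = e6
e21 ∨ e6 = e6
e10 ∨ e21 = e25
e25 ∧ e8 = e21
e6 ∧ e21 = e21
e6 ∧ e24 = e9
e9 ∨ e16 = e16
e25 ∨ e21 = e25
e16 ∧ e11 = e13
e25 ∨ e13 = e13
e16 ∨ e13 = e16
e21 ∨ e16 = e16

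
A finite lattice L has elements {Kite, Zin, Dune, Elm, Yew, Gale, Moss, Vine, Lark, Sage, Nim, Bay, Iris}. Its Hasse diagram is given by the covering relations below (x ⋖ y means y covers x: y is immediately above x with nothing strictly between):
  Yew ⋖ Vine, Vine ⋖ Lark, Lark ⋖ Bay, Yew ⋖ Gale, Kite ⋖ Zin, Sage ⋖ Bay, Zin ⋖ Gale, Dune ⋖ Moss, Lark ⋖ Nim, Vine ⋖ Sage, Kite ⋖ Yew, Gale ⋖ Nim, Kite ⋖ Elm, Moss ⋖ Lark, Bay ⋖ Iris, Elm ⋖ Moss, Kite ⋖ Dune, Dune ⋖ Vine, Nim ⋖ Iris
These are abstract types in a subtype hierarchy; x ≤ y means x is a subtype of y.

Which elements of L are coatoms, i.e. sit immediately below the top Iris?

Bay, Nim

The coatoms are exactly the elements covered by Iris: Bay, Nim.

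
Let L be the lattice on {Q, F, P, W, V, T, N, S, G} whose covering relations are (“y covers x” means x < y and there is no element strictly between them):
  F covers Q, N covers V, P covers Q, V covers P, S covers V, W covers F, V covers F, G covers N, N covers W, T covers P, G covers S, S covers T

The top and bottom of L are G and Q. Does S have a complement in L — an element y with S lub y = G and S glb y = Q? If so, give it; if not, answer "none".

none

For every candidate y, either S ∨ y ≠ G or S ∧ y ≠ Q; no complement exists.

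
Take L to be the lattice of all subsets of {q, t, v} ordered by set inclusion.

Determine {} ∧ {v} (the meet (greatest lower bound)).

{}

Under ⊆, meet is intersection: {} ∩ {v} = {}.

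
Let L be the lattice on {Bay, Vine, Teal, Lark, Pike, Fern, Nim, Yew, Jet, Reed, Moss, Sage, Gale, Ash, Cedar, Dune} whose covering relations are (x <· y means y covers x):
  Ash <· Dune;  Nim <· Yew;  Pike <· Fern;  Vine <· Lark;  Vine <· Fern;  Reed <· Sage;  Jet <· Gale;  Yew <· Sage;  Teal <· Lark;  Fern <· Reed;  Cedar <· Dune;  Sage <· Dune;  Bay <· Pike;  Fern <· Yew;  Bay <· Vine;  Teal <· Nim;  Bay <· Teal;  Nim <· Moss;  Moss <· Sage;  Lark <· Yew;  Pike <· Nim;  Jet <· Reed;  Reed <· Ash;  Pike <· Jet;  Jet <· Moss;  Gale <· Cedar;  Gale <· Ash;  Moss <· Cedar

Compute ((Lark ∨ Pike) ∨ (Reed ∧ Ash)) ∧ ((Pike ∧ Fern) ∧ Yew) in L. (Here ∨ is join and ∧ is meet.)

Pike

Lark ∨ Pike = Yew
Reed ∧ Ash = Reed
Yew ∨ Reed = Sage
Pike ∧ Fern = Pike
Pike ∧ Yew = Pike
Sage ∧ Pike = Pike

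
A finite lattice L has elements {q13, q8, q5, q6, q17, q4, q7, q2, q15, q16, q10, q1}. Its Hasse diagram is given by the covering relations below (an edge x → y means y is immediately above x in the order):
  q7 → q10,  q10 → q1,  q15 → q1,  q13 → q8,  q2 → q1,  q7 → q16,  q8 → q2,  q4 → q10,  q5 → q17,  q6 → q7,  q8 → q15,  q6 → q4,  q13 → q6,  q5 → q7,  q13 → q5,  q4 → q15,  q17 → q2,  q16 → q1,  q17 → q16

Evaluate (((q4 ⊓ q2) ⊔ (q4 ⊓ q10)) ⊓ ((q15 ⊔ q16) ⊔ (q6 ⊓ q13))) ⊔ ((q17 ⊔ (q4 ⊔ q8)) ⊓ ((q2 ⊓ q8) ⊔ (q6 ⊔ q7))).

q1

q4 ∧ q2 = q13
q4 ∧ q10 = q4
q13 ∨ q4 = q4
q15 ∨ q16 = q1
q6 ∧ q13 = q13
q1 ∨ q13 = q1
q4 ∧ q1 = q4
q4 ∨ q8 = q15
q17 ∨ q15 = q1
q2 ∧ q8 = q8
q6 ∨ q7 = q7
q8 ∨ q7 = q1
q1 ∧ q1 = q1
q4 ∨ q1 = q1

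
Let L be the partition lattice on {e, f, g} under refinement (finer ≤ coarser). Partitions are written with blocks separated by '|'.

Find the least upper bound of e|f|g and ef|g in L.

ef|g

The join of e|f|g and ef|g merges any blocks that overlap across the partitions, giving ef|g.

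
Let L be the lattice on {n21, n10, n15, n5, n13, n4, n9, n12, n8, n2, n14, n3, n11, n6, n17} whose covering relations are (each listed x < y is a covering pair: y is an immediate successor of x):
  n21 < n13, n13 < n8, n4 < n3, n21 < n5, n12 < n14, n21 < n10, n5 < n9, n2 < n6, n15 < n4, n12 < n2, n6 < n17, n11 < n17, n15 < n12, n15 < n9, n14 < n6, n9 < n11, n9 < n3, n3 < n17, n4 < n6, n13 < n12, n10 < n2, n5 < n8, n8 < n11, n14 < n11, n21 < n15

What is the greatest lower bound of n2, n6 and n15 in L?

n15

Common lower bounds of {n2, n6, n15}: n15, n21.
The greatest among these is n15.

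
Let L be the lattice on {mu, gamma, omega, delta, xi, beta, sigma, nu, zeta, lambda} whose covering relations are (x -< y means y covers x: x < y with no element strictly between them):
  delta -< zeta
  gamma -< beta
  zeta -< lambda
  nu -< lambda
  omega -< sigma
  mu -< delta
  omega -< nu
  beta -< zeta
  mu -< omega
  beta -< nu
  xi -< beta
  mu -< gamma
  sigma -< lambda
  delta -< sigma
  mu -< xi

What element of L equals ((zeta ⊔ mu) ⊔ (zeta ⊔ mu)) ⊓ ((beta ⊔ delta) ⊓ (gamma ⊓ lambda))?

gamma

zeta ∨ mu = zeta
zeta ∨ mu = zeta
zeta ∨ zeta = zeta
beta ∨ delta = zeta
gamma ∧ lambda = gamma
zeta ∧ gamma = gamma
zeta ∧ gamma = gamma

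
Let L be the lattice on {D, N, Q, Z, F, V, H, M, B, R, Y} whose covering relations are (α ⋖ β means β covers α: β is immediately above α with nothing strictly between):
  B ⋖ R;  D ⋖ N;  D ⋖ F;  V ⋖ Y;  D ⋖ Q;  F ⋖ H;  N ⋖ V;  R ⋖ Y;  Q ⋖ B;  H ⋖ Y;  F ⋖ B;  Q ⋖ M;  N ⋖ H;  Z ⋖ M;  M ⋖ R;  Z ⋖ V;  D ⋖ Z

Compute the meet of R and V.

Z

Common lower bounds of {R, V}: D, Z.
The greatest among these is Z.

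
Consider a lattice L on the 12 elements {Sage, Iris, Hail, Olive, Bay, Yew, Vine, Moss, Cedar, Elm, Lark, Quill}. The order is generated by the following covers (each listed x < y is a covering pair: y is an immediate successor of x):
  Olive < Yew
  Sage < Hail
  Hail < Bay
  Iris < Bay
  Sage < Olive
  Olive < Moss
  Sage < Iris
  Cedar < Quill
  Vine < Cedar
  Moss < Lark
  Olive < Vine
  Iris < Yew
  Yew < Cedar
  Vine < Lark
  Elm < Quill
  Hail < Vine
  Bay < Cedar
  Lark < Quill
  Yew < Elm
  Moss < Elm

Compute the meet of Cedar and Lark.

Vine

Common lower bounds of {Cedar, Lark}: Hail, Olive, Sage, Vine.
The greatest among these is Vine.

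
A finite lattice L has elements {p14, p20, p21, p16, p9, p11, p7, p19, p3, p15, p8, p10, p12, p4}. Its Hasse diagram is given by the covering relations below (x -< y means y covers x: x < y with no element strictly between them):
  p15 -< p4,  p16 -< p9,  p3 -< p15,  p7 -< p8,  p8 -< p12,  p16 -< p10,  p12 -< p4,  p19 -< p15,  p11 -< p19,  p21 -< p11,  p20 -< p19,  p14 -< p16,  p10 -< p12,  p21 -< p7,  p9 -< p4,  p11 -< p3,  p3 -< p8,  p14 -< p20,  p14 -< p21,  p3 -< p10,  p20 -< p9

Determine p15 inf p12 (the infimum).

Common lower bounds of {p15, p12}: p11, p14, p21, p3.
The greatest among these is p3.

p3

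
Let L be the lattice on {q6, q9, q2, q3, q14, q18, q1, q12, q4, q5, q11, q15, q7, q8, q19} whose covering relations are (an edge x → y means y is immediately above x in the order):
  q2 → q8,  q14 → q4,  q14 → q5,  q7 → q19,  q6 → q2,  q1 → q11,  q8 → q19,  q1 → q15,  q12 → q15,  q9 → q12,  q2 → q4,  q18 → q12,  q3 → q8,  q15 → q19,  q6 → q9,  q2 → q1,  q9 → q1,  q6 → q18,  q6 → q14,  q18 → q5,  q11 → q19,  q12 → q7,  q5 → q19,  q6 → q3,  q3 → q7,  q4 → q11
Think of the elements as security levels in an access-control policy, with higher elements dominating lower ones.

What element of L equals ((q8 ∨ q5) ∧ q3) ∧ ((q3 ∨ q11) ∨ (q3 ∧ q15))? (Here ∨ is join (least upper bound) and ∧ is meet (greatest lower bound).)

q8 ∨ q5 = q19
q19 ∧ q3 = q3
q3 ∨ q11 = q19
q3 ∧ q15 = q6
q19 ∨ q6 = q19
q3 ∧ q19 = q3

q3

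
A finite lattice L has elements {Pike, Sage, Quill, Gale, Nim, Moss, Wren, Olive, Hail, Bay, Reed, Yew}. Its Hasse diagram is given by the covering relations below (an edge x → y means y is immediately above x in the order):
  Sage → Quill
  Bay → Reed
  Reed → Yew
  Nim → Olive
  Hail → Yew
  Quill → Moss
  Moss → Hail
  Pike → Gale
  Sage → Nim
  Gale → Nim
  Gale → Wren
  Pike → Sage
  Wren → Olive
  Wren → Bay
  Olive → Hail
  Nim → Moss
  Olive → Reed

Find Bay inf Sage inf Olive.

Common lower bounds of {Bay, Sage, Olive}: Pike.
The greatest among these is Pike.

Pike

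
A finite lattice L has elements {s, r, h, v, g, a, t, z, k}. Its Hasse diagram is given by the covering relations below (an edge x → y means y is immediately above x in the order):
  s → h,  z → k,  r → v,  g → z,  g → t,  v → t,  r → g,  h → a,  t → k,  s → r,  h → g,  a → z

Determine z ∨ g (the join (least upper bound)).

z

Common upper bounds of {z, g}: k, z.
The least among these is z.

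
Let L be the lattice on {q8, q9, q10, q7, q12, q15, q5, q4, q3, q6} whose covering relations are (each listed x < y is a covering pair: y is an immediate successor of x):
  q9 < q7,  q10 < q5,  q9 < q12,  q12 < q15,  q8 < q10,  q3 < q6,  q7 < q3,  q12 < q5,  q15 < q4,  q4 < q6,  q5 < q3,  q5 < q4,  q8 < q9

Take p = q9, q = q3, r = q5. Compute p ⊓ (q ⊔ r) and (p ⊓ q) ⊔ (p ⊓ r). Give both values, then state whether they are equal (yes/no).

q9; q9; yes

q ⊔ r = q3, so p ⊓ (q ⊔ r) = q9 ⊓ q3 = q9.
p ⊓ q = q9 and p ⊓ r = q9, so (p ⊓ q) ⊔ (p ⊓ r) = q9 ⊔ q9 = q9.
Equal: yes.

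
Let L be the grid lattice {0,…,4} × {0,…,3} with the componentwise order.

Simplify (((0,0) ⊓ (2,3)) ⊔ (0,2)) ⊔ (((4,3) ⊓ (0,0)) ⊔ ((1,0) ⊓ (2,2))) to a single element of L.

(0,0) ∧ (2,3) = (0,0)
(0,0) ∨ (0,2) = (0,2)
(4,3) ∧ (0,0) = (0,0)
(1,0) ∧ (2,2) = (1,0)
(0,0) ∨ (1,0) = (1,0)
(0,2) ∨ (1,0) = (1,2)

(1,2)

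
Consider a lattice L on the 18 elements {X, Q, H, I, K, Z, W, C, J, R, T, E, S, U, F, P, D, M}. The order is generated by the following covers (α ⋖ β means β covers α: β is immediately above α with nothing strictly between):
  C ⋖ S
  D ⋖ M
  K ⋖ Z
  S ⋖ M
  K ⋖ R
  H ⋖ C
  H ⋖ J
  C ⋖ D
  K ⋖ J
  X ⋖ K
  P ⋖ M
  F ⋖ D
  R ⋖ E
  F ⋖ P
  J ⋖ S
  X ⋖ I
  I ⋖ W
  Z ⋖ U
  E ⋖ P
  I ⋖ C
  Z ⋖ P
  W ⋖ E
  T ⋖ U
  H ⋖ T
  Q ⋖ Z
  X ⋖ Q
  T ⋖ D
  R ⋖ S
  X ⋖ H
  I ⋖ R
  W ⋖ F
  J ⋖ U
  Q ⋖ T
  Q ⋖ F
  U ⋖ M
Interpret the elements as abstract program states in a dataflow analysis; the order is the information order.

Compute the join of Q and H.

T

Common upper bounds of {Q, H}: D, M, T, U.
The least among these is T.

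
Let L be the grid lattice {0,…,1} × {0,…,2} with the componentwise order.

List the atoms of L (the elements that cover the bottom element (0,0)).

The atoms are exactly the elements that cover (0,0): (0,1), (1,0).

(0,1), (1,0)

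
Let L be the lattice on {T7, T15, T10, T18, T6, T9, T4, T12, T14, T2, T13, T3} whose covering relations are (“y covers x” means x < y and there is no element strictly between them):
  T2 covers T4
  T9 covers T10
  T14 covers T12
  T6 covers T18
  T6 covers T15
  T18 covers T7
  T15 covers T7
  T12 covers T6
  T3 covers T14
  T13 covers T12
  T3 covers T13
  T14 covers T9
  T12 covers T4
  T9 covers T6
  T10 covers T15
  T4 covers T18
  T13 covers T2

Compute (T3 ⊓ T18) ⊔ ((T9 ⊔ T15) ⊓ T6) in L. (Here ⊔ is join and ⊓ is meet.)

T6

T3 ∧ T18 = T18
T9 ∨ T15 = T9
T9 ∧ T6 = T6
T18 ∨ T6 = T6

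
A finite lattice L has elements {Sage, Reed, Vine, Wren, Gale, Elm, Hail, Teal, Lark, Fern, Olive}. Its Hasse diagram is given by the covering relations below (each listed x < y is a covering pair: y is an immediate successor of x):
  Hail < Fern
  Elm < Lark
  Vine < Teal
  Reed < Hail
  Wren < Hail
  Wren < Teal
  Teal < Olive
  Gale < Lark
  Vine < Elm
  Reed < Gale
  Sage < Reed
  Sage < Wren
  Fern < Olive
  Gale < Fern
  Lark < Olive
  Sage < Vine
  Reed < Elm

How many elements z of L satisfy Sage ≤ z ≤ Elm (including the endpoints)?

4

The interval [Sage, Elm] = {Elm, Reed, Sage, Vine}, which has 4 elements.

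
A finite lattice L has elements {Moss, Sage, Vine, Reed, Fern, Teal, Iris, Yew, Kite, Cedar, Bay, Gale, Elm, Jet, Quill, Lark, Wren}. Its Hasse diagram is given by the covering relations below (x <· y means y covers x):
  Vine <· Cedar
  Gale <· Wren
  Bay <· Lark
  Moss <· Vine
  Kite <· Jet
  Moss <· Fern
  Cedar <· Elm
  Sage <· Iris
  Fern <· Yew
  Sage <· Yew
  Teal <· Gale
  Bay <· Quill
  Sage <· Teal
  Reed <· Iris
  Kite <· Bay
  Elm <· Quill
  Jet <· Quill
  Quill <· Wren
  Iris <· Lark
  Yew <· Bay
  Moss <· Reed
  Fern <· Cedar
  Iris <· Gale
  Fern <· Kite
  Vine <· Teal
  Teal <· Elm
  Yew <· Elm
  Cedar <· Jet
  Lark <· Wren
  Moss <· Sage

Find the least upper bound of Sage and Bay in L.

Common upper bounds of {Sage, Bay}: Bay, Lark, Quill, Wren.
The least among these is Bay.

Bay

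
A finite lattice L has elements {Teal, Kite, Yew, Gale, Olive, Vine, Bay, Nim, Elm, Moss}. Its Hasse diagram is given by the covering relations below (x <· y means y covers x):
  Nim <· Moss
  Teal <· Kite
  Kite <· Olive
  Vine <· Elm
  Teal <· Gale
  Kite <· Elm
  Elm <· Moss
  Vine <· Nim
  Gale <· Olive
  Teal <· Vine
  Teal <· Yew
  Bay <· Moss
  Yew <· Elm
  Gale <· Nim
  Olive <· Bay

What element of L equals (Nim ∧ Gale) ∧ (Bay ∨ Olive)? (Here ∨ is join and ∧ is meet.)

Nim ∧ Gale = Gale
Bay ∨ Olive = Bay
Gale ∧ Bay = Gale

Gale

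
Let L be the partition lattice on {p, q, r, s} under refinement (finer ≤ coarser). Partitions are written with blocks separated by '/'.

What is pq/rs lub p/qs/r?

The join of pq/rs and p/qs/r merges any blocks that overlap across the partitions, giving pqrs.

pqrs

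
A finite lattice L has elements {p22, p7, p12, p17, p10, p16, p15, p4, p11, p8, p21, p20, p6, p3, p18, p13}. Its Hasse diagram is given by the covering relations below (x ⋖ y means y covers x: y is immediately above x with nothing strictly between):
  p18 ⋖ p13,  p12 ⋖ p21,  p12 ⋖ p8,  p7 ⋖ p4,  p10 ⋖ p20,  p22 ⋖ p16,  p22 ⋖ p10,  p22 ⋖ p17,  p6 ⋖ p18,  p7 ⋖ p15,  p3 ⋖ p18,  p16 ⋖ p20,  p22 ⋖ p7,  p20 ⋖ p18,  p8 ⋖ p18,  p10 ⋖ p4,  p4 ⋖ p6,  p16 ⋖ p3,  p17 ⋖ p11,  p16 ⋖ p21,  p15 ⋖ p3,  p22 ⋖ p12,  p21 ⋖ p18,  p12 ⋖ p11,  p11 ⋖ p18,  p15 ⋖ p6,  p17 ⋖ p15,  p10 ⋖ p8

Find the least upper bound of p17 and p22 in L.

p17

Common upper bounds of {p17, p22}: p11, p13, p15, p17, p18, p3, p6.
The least among these is p17.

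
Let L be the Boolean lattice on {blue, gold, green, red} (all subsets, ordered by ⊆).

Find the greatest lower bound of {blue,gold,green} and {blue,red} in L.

{blue}

Common lower bounds of {{blue,gold,green}, {blue,red}}: {blue}, ∅.
The greatest among these is {blue}.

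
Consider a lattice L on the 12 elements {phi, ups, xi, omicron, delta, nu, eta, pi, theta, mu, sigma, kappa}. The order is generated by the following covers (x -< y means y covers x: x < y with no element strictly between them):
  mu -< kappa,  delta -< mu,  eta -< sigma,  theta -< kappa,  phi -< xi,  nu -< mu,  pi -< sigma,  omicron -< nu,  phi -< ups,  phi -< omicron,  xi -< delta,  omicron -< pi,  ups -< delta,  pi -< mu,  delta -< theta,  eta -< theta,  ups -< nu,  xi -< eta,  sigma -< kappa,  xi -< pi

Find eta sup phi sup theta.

Common upper bounds of {eta, phi, theta}: kappa, theta.
The least among these is theta.

theta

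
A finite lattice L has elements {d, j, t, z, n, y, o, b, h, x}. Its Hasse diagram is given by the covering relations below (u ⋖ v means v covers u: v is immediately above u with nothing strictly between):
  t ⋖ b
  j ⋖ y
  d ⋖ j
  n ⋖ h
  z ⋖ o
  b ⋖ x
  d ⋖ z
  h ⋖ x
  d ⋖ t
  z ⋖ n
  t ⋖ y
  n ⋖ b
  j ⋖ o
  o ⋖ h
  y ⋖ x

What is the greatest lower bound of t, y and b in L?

Common lower bounds of {t, y, b}: d, t.
The greatest among these is t.

t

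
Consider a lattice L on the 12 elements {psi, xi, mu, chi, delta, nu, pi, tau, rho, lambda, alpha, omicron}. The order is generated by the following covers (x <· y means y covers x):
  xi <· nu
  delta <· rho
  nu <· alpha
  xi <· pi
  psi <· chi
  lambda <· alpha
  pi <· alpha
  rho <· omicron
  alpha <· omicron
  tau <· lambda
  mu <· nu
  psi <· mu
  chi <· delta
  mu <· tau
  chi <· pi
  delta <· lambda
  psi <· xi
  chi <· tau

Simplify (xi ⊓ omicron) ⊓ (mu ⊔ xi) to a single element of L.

xi ∧ omicron = xi
mu ∨ xi = nu
xi ∧ nu = xi

xi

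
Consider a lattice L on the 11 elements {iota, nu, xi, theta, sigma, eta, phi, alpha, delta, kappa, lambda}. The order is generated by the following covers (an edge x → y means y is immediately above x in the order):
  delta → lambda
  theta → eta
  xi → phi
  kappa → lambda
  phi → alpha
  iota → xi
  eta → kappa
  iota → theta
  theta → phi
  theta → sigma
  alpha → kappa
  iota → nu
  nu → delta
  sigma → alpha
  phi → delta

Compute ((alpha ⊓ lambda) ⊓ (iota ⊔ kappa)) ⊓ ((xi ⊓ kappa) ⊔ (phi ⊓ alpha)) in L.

phi

alpha ∧ lambda = alpha
iota ∨ kappa = kappa
alpha ∧ kappa = alpha
xi ∧ kappa = xi
phi ∧ alpha = phi
xi ∨ phi = phi
alpha ∧ phi = phi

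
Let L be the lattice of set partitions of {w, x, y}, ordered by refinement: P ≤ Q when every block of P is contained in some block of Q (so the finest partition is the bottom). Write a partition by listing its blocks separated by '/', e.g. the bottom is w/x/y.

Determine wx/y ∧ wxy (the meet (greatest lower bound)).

The meet (common refinement) of wx/y and wxy intersects blocks pairwise, giving wx/y.

wx/y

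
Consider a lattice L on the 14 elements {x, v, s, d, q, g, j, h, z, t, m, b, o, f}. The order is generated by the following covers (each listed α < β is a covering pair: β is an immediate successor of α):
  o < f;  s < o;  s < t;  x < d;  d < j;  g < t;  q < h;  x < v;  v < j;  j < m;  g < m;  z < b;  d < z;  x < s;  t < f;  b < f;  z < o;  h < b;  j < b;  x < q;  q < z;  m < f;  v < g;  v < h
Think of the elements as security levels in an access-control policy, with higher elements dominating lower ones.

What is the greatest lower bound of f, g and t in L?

Common lower bounds of {f, g, t}: g, v, x.
The greatest among these is g.

g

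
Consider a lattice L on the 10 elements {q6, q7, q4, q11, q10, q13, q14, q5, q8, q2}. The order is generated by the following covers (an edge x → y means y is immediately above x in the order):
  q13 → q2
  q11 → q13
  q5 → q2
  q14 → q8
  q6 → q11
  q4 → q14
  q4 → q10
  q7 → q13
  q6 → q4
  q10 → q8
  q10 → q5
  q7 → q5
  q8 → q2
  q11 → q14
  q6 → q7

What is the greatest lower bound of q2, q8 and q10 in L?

Common lower bounds of {q2, q8, q10}: q10, q4, q6.
The greatest among these is q10.

q10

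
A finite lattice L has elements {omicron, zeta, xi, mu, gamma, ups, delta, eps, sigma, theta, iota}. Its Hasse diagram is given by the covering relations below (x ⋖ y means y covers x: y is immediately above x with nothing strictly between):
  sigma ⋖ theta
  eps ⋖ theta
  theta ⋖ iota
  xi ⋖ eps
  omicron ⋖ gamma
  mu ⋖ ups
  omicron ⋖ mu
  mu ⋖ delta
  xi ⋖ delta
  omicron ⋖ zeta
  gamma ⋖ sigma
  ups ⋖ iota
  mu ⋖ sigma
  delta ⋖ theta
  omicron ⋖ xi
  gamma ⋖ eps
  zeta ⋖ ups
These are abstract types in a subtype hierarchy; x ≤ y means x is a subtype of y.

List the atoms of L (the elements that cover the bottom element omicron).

gamma, mu, xi, zeta

The atoms are exactly the elements that cover omicron: gamma, mu, xi, zeta.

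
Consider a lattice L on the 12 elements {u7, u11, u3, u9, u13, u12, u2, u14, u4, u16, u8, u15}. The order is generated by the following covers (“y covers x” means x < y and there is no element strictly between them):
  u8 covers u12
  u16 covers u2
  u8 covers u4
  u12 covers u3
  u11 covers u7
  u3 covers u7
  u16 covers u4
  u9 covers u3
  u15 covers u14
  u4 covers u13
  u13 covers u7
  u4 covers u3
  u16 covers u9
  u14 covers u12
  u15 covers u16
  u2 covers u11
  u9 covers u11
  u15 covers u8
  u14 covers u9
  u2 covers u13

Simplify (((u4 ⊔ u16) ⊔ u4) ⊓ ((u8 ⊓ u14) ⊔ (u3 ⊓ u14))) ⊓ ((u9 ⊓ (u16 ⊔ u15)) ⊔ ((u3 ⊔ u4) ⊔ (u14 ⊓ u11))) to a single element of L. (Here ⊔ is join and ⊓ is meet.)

u4 ∨ u16 = u16
u16 ∨ u4 = u16
u8 ∧ u14 = u12
u3 ∧ u14 = u3
u12 ∨ u3 = u12
u16 ∧ u12 = u3
u16 ∨ u15 = u15
u9 ∧ u15 = u9
u3 ∨ u4 = u4
u14 ∧ u11 = u11
u4 ∨ u11 = u16
u9 ∨ u16 = u16
u3 ∧ u16 = u3

u3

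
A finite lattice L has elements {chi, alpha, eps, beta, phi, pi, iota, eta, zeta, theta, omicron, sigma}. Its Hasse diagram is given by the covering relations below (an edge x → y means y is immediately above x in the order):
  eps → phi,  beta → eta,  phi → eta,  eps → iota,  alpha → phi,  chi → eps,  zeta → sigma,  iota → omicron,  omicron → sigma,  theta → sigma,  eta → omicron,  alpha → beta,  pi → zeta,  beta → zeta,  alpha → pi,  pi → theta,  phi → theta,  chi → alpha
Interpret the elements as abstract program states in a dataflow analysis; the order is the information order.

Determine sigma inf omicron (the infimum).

Common lower bounds of {sigma, omicron}: alpha, beta, chi, eps, eta, iota, omicron, phi.
The greatest among these is omicron.

omicron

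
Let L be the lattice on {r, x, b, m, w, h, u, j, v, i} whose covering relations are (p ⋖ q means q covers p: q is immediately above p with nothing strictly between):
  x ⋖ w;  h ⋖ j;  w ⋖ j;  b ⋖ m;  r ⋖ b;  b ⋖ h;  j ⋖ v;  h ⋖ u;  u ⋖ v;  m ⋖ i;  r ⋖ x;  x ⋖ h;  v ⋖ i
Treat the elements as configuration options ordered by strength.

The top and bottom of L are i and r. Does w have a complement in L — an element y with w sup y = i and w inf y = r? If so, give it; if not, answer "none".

m

Need y with w ∨ y = i and w ∧ y = r.
Checking each element gives: m.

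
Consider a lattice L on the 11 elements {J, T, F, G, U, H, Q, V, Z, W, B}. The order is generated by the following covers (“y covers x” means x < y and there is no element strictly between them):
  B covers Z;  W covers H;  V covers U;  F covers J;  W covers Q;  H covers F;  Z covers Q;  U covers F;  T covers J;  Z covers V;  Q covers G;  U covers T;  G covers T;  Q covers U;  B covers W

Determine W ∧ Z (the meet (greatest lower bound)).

Q

Common lower bounds of {W, Z}: F, G, J, Q, T, U.
The greatest among these is Q.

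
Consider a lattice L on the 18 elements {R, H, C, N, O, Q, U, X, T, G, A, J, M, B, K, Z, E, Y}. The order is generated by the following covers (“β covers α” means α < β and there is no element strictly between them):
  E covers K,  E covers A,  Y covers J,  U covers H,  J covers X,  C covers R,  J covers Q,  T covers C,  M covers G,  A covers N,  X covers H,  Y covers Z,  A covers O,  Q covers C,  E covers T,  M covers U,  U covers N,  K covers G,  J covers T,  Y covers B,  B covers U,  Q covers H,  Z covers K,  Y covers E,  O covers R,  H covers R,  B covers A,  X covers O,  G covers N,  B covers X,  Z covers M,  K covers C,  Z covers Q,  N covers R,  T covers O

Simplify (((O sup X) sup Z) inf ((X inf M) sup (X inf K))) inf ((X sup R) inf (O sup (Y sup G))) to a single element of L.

O ∨ X = X
X ∨ Z = Y
X ∧ M = H
X ∧ K = R
H ∨ R = H
Y ∧ H = H
X ∨ R = X
Y ∨ G = Y
O ∨ Y = Y
X ∧ Y = X
H ∧ X = H

H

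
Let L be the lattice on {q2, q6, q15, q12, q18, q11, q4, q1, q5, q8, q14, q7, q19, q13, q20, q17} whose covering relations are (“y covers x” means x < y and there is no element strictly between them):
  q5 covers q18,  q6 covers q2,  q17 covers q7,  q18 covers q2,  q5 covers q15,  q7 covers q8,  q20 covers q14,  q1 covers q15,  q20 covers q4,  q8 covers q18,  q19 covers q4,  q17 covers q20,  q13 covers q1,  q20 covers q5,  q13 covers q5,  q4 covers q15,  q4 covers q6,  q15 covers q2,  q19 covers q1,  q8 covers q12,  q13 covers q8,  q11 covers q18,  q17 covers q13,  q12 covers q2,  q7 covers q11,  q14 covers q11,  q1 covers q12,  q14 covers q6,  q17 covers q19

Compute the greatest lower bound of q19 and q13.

Common lower bounds of {q19, q13}: q1, q12, q15, q2.
The greatest among these is q1.

q1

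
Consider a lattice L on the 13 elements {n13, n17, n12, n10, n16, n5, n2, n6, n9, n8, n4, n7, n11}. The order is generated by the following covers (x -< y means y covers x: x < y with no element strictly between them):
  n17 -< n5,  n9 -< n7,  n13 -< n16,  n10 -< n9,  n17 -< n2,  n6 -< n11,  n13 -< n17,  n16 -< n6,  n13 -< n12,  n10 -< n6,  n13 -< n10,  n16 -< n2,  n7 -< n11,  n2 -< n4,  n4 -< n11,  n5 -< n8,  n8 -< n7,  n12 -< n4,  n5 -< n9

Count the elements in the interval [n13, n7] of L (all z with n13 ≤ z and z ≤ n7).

The interval [n13, n7] = {n10, n13, n17, n5, n7, n8, n9}, which has 7 elements.

7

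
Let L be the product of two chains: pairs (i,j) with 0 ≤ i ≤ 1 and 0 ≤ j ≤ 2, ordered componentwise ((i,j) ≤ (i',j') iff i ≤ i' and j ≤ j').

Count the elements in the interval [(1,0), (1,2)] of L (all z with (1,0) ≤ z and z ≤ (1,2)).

The interval [(1,0), (1,2)] = {(1,0), (1,1), (1,2)}, which has 3 elements.

3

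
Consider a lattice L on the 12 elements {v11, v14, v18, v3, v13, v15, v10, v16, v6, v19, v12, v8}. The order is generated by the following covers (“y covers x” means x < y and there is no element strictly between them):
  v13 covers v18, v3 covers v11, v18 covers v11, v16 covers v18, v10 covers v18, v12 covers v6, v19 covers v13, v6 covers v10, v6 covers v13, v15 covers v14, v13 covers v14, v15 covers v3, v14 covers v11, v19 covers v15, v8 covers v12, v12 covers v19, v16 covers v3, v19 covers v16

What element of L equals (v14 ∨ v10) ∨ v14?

v14 ∨ v10 = v6
v6 ∨ v14 = v6

v6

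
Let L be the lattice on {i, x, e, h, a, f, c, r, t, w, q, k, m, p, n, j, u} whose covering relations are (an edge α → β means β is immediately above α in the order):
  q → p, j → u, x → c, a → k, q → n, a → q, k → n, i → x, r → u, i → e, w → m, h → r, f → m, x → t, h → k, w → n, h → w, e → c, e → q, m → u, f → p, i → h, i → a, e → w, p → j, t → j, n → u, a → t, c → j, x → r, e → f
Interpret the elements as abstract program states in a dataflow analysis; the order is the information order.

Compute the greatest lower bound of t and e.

i

Common lower bounds of {t, e}: i.
The greatest among these is i.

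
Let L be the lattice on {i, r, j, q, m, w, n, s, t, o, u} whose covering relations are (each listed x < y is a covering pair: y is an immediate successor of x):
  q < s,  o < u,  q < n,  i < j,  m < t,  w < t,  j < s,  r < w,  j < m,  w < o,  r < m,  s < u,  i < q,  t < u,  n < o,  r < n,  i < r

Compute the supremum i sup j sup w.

t

Common upper bounds of {i, j, w}: t, u.
The least among these is t.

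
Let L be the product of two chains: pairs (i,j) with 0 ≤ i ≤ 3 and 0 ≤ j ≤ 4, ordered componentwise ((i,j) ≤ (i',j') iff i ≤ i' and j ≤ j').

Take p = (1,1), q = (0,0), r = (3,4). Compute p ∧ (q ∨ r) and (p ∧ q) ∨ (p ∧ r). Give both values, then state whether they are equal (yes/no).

(1,1); (1,1); yes

q ∨ r = (3,4), so p ∧ (q ∨ r) = (1,1) ∧ (3,4) = (1,1).
p ∧ q = (0,0) and p ∧ r = (1,1), so (p ∧ q) ∨ (p ∧ r) = (0,0) ∨ (1,1) = (1,1).
Equal: yes.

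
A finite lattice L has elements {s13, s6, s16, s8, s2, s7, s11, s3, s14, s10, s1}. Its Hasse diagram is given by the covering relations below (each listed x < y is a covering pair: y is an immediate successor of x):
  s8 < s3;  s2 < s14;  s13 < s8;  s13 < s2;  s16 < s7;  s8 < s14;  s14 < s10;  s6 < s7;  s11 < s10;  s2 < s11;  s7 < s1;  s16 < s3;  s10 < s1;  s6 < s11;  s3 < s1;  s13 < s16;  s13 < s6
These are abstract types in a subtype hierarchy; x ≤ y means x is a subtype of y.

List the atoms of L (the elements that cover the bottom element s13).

s16, s2, s6, s8

The atoms are exactly the elements that cover s13: s16, s2, s6, s8.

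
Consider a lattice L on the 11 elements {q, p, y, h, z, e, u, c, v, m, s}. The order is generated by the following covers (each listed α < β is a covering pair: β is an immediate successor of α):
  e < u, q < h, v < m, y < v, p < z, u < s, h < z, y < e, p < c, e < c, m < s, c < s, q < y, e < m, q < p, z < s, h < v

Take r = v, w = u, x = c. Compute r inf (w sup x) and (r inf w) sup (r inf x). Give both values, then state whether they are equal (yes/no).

w sup x = s, so r inf (w sup x) = v inf s = v.
r inf w = y and r inf x = y, so (r inf w) sup (r inf x) = y sup y = y.
Equal: no.

v; y; no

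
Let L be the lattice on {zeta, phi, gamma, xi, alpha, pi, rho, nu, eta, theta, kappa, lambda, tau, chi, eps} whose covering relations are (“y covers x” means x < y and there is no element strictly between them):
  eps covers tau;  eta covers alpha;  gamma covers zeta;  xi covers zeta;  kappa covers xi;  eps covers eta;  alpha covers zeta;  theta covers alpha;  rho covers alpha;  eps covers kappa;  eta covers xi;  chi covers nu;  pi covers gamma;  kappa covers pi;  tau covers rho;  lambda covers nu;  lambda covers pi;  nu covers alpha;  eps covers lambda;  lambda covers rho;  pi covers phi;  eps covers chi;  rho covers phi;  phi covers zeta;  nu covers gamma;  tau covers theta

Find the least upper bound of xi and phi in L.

kappa

Common upper bounds of {xi, phi}: eps, kappa.
The least among these is kappa.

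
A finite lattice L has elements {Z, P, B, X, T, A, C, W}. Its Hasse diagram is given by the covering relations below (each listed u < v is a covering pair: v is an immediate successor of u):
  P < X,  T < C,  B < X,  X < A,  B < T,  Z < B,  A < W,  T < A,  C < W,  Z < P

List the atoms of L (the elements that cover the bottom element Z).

B, P

The atoms are exactly the elements that cover Z: B, P.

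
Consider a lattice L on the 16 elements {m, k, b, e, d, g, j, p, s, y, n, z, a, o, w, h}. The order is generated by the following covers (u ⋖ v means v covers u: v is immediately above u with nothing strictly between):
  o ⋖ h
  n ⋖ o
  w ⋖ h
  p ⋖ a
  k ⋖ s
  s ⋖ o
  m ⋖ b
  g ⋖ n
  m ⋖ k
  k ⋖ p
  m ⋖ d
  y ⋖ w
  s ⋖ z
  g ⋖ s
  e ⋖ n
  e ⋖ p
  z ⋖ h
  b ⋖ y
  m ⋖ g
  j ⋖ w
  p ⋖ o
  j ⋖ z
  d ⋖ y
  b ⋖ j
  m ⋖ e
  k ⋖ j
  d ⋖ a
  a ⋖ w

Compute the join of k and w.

w

Common upper bounds of {k, w}: h, w.
The least among these is w.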